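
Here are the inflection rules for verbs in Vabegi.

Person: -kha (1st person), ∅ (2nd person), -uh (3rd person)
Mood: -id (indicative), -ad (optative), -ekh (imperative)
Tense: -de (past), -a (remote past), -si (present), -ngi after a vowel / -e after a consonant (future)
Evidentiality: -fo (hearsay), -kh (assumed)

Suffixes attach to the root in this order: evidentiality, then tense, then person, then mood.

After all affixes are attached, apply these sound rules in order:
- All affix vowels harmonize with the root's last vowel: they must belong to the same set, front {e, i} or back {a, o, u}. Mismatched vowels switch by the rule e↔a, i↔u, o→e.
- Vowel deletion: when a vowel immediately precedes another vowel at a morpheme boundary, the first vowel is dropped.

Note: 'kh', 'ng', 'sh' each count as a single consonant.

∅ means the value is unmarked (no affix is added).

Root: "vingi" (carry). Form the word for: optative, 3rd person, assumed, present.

Attach evidentiality assumed -kh → vingikh.
Attach tense present -si → vingikhsi.
Attach person 3rd person -uh → vingikhsiuh.
Attach mood optative -ad → vingikhsiuhad.
Apply vowel harmony: vingikhsiuhad → vingikhsiihed.
Apply vowel deletion: vingikhsiihed → vingikhsihed.

vingikhsihed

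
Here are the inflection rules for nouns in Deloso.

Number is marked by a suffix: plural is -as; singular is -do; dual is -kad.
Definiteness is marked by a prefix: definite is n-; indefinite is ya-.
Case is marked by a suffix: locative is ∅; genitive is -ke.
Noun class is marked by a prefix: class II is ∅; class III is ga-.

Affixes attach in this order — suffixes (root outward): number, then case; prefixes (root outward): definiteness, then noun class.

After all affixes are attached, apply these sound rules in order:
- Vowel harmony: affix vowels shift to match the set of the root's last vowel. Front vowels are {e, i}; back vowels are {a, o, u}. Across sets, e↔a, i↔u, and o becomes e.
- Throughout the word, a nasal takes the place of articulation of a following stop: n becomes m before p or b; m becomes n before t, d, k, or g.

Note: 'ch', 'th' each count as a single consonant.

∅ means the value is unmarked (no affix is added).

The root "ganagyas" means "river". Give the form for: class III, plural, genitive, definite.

ganganagyasaska

Attach definiteness definite n- → nganagyas.
Attach number plural -as → nganagyasas.
Attach noun class class III ga- → ganganagyasas.
Attach case genitive -ke → ganganagyasaske.
Apply vowel harmony: ganganagyasaske → ganganagyasaska.
Nasal assimilation: no change.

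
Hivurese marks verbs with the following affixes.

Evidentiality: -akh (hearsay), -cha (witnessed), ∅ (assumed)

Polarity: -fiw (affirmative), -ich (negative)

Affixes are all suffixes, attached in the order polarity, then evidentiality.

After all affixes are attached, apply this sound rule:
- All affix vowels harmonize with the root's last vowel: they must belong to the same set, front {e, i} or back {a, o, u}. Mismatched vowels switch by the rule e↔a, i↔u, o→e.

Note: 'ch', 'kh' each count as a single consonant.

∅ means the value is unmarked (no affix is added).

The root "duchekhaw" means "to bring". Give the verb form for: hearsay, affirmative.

Attach polarity affirmative -fiw → duchekhawfiw.
Attach evidentiality hearsay -akh → duchekhawfiwakh.
Apply vowel harmony: duchekhawfiwakh → duchekhawfuwakh.

duchekhawfuwakh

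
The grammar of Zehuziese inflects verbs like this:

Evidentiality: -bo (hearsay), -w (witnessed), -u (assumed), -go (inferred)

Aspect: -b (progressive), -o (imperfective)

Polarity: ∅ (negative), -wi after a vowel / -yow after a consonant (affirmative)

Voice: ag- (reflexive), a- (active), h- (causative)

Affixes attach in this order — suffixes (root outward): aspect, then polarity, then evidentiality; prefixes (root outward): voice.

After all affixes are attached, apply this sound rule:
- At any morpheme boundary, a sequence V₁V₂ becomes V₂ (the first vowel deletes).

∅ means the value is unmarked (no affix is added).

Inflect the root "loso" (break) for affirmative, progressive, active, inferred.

alosobyowgo

Attach aspect progressive -b → losob.
Attach voice active a- → alosob.
Attach polarity affirmative -yow (after consonant 'b') → alosobyow.
Attach evidentiality inferred -go → alosobyowgo.
Vowel deletion: no change.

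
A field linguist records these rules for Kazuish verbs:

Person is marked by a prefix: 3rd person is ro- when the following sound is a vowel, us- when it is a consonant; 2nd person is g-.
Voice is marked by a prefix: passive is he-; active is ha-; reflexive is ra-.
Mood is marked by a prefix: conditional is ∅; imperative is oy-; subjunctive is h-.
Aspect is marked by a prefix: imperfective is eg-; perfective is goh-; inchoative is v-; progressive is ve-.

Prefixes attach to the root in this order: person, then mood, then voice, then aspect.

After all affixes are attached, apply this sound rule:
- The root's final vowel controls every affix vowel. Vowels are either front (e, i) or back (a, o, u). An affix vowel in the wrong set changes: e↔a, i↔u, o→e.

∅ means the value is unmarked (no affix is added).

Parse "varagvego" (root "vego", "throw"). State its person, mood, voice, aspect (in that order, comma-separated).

2nd person, conditional, reflexive, progressive

Segment: ve-ra-g-vego.
person: g- → 2nd person.
mood: ∅ → conditional.
voice: ra- → reflexive.
aspect: ve- → progressive.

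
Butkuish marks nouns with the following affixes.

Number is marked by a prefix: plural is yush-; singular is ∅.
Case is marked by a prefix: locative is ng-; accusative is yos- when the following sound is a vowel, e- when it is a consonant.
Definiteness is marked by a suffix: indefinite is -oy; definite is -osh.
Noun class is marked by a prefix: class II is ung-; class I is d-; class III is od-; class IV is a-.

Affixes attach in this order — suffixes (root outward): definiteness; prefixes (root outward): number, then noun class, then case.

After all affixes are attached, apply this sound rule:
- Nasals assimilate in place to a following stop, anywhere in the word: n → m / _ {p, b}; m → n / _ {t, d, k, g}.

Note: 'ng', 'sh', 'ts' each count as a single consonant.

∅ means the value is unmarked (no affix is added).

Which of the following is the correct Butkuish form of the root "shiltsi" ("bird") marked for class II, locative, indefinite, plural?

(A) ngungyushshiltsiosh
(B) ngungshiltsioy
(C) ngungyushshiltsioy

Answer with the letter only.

Attach number plural yush- → yushshiltsi.
Attach noun class class II ung- → ungyushshiltsi.
Attach case locative ng- → ngungyushshiltsi.
Attach definiteness indefinite -oy → ngungyushshiltsioy.
Nasal assimilation: no change.
So the correct form is ngungyushshiltsioy, option (C).
(B) ngungshiltsioy is wrong: it uses singular instead of plural for number.
(A) ngungyushshiltsiosh is wrong: it uses definite instead of indefinite for definiteness.

C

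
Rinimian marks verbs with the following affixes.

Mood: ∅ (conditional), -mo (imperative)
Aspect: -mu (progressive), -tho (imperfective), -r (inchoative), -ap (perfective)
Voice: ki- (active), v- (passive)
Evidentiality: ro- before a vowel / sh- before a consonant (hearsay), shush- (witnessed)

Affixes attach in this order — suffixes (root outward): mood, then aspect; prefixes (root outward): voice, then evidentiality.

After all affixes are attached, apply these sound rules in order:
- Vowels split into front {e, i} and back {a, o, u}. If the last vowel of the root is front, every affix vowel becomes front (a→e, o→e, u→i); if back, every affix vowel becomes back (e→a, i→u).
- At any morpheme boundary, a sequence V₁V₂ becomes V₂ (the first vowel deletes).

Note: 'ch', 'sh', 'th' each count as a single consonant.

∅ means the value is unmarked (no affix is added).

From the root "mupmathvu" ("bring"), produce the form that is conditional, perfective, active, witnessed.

mood = conditional: zero marking, form stays mupmathvu.
Attach voice active ki- → kimupmathvu.
Attach evidentiality witnessed shush- → shushkimupmathvu.
Attach aspect perfective -ap → shushkimupmathvuap.
Apply vowel harmony: shushkimupmathvuap → shushkumupmathvuap.
Apply vowel deletion: shushkumupmathvuap → shushkumupmathvap.

shushkumupmathvap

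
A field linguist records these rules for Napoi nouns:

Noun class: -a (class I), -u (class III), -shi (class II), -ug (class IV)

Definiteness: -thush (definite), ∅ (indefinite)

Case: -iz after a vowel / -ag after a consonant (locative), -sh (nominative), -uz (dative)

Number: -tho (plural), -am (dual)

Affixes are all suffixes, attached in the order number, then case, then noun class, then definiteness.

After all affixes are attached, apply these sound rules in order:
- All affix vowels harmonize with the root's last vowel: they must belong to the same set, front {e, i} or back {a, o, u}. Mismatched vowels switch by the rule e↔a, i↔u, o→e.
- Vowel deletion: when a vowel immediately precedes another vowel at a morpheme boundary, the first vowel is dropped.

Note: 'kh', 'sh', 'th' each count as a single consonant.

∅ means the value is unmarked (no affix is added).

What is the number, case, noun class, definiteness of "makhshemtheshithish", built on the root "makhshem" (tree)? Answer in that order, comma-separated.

Segment: makhshem-tho-sh-u-thush.
number: -tho → plural.
case: -sh → nominative.
noun class: -u → class III.
definiteness: -thush → definite.

plural, nominative, class III, definite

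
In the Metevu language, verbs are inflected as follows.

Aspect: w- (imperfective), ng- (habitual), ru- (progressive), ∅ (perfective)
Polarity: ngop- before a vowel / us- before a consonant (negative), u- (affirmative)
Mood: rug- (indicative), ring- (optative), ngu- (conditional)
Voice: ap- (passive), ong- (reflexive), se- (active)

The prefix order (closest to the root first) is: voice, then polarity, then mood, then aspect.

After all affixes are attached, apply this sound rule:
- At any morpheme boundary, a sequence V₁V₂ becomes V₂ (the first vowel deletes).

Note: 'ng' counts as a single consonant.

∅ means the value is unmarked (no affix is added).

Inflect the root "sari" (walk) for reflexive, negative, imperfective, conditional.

Attach voice reflexive ong- → ongsari.
Attach polarity negative ngop- (before vowel 'o') → ngopongsari.
Attach mood conditional ngu- → ngungopongsari.
Attach aspect imperfective w- → wngungopongsari.
Vowel deletion: no change.

wngungopongsari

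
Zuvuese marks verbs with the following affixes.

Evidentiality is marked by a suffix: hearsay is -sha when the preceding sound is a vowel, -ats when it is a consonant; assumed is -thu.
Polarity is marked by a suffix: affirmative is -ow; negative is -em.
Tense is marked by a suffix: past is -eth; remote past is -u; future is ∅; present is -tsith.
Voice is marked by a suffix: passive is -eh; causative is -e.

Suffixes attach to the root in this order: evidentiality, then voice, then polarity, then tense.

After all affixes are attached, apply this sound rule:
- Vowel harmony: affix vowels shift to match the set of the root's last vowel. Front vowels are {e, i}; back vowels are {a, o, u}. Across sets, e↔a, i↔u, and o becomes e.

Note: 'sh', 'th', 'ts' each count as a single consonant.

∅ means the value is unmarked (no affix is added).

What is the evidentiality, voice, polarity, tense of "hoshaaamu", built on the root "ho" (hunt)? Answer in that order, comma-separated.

Segment: ho-sha-e-em-u.
evidentiality: -sha/ats → hearsay.
voice: -e → causative.
polarity: -em → negative.
tense: -u → remote past.

hearsay, causative, negative, remote past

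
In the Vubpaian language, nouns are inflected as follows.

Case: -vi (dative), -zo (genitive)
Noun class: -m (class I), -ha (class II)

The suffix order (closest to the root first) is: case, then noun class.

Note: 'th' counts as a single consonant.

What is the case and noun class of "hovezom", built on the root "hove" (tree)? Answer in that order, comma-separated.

genitive, class I

Segment: hove-zo-m.
case: -zo → genitive.
noun class: -m → class I.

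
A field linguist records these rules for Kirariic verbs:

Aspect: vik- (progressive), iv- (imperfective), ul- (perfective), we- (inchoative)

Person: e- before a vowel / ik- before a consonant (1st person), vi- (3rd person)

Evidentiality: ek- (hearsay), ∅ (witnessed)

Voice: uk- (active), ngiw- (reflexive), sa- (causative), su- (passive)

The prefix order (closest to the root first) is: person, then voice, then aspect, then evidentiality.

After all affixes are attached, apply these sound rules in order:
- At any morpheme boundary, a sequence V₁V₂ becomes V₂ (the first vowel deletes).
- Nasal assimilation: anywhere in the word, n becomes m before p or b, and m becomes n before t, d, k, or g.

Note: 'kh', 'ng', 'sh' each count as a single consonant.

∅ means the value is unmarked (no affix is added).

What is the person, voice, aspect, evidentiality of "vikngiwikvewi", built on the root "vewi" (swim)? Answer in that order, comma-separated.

1st person, reflexive, progressive, witnessed

Segment: vik-ngiw-ik-vewi.
person: e/ik- → 1st person.
voice: ngiw- → reflexive.
aspect: vik- → progressive.
evidentiality: ∅ → witnessed.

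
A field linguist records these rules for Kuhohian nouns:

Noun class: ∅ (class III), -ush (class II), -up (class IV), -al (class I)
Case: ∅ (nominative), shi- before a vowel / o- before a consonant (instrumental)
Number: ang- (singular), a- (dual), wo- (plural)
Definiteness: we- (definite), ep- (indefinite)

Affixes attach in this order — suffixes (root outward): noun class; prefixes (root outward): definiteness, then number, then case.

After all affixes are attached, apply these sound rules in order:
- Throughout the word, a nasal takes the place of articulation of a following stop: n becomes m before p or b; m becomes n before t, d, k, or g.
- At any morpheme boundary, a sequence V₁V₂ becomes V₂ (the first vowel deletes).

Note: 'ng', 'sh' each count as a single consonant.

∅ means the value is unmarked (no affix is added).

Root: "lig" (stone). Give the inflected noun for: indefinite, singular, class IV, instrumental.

shangepligup

Attach definiteness indefinite ep- → eplig.
Attach number singular ang- → angeplig.
Attach case instrumental shi- (before vowel 'a') → shiangeplig.
Attach noun class class IV -up → shiangepligup.
Nasal assimilation: no change.
Apply vowel deletion: shiangepligup → shangepligup.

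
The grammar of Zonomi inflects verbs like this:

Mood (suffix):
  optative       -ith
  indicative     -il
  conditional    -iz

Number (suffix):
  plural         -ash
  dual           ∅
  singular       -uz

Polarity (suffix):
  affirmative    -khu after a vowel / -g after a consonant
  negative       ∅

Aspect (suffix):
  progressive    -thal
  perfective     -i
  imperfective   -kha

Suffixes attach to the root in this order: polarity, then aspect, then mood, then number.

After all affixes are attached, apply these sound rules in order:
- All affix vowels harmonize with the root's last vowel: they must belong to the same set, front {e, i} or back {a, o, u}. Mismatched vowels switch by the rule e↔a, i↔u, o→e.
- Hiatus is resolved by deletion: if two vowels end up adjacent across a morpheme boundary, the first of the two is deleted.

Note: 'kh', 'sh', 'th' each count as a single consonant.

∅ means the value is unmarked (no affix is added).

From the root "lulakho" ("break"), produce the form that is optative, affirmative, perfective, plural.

Attach polarity affirmative -khu (after vowel 'o') → lulakhokhu.
Attach aspect perfective -i → lulakhokhui.
Attach mood optative -ith → lulakhokhuiith.
Attach number plural -ash → lulakhokhuiithash.
Apply vowel harmony: lulakhokhuiithash → lulakhokhuuuthash.
Apply vowel deletion: lulakhokhuuuthash → lulakhokhuthash.

lulakhokhuthash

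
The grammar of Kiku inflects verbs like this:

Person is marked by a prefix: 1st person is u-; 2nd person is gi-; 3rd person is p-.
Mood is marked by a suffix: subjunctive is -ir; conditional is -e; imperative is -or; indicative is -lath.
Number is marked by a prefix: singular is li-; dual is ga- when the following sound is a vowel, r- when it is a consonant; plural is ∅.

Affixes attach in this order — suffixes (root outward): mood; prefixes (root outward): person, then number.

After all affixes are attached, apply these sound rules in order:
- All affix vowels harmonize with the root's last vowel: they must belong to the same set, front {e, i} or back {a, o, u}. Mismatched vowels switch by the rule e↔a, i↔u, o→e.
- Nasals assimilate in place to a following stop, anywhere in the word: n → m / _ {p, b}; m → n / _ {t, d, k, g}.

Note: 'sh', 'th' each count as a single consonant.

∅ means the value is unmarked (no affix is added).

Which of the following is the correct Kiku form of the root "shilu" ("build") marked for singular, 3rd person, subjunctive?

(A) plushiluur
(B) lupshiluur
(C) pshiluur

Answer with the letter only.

B

Attach mood subjunctive -ir → shiluir.
Attach person 3rd person p- → pshiluir.
Attach number singular li- → lipshiluir.
Apply vowel harmony: lipshiluir → lupshiluur.
Nasal assimilation: no change.
So the correct form is lupshiluur, option (B).
(C) pshiluur is wrong: it uses plural instead of singular for number.
(A) plushiluur is wrong: it has the affixes in the wrong order.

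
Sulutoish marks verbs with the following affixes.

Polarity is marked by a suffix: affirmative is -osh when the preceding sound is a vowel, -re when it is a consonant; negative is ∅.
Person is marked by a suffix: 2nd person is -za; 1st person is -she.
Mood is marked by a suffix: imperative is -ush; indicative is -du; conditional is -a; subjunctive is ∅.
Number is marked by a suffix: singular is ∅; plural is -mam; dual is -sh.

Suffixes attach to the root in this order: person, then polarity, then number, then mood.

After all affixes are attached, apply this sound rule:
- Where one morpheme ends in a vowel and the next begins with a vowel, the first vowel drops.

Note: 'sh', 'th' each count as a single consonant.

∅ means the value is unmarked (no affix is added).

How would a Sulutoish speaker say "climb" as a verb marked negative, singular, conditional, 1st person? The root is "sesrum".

sesrumsha

Attach person 1st person -she → sesrumshe.
polarity = negative: zero marking, form stays sesrumshe.
number = singular: zero marking, form stays sesrumshe.
Attach mood conditional -a → sesrumshea.
Apply vowel deletion: sesrumshea → sesrumsha.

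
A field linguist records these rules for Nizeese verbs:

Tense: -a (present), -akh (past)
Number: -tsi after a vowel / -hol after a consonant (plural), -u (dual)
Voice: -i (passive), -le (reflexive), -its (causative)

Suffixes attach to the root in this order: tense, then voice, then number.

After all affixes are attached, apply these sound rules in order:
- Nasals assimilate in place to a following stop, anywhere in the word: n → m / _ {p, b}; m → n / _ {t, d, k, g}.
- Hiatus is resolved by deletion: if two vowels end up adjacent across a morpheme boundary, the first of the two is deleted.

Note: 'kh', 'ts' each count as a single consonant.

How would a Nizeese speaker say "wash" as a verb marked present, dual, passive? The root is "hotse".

hotsu

Attach tense present -a → hotsea.
Attach voice passive -i → hotseai.
Attach number dual -u → hotseaiu.
Nasal assimilation: no change.
Apply vowel deletion: hotseaiu → hotsu.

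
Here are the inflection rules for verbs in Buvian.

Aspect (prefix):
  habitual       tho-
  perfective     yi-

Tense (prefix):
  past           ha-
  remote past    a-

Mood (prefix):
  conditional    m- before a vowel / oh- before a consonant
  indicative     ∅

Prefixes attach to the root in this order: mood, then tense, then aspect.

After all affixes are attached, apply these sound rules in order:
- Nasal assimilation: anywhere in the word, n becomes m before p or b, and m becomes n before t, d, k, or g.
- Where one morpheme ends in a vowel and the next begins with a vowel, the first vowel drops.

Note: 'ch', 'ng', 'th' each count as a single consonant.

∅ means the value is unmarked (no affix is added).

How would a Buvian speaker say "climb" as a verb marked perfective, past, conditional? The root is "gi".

Attach mood conditional oh- (before consonant 'g') → ohgi.
Attach tense past ha- → haohgi.
Attach aspect perfective yi- → yihaohgi.
Nasal assimilation: no change.
Apply vowel deletion: yihaohgi → yihohgi.

yihohgi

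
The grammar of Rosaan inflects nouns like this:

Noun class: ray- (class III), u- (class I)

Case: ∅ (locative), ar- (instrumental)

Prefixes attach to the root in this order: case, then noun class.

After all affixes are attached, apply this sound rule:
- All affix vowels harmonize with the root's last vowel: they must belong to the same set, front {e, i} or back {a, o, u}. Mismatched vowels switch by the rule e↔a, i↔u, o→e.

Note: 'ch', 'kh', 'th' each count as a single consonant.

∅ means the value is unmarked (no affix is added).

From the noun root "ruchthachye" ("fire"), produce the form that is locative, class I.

case = locative: zero marking, form stays ruchthachye.
Attach noun class class I u- → uruchthachye.
Apply vowel harmony: uruchthachye → iruchthachye.

iruchthachye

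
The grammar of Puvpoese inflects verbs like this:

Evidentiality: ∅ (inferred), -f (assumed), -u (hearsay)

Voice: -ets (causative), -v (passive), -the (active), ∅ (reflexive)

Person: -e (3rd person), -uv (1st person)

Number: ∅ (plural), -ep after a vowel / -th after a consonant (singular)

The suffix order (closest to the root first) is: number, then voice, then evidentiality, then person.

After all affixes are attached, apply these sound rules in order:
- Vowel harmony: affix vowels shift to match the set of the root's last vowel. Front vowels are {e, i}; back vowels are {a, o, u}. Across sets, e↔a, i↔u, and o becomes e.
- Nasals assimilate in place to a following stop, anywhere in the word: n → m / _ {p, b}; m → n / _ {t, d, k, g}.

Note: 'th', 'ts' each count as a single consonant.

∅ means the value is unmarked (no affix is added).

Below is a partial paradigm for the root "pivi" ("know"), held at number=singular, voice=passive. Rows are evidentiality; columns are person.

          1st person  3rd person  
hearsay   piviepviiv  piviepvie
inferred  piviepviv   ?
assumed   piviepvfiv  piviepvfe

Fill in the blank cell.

piviepve

Attach number singular -ep (after vowel 'i') → piviep.
Attach voice passive -v → piviepv.
evidentiality = inferred: zero marking, form stays piviepv.
Attach person 3rd person -e → piviepve.
Vowel harmony: no change.
Nasal assimilation: no change.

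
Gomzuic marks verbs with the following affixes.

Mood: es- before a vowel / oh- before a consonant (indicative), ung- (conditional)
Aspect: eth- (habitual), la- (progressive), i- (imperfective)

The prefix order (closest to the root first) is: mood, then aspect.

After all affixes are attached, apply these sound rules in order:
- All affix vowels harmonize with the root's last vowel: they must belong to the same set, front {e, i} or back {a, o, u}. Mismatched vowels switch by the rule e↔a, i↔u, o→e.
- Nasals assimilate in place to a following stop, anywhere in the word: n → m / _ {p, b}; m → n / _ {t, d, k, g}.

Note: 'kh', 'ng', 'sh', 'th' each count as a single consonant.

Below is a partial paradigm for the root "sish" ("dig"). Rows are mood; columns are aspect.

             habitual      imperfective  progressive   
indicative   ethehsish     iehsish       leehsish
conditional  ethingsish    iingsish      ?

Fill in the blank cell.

leingsish

Attach mood conditional ung- → ungsish.
Attach aspect progressive la- → laungsish.
Apply vowel harmony: laungsish → leingsish.
Nasal assimilation: no change.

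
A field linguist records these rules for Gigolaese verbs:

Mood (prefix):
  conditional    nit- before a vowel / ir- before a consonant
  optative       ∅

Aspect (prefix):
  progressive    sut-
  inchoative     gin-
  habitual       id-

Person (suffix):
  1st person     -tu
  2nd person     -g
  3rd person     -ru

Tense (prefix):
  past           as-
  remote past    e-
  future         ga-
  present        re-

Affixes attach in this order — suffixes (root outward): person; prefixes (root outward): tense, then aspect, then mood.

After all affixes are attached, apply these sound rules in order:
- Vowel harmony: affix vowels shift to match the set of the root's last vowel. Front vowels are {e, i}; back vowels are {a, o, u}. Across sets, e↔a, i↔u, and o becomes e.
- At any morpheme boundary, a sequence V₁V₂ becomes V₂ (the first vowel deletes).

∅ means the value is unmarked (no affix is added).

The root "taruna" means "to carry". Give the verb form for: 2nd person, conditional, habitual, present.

nutudratarunag

Attach tense present re- → retaruna.
Attach aspect habitual id- → idretaruna.
Attach mood conditional nit- (before vowel 'i') → nitidretaruna.
Attach person 2nd person -g → nitidretarunag.
Apply vowel harmony: nitidretarunag → nutudratarunag.
Vowel deletion: no change.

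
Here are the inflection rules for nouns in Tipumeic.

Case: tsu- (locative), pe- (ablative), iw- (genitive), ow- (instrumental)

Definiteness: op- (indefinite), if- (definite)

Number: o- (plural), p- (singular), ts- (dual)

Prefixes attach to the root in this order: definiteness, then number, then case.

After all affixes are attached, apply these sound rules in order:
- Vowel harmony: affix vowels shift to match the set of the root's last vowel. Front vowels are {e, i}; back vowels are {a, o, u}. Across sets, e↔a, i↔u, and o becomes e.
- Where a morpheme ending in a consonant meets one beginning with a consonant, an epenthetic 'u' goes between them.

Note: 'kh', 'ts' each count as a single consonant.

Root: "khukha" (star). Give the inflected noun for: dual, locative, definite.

tsutsufukhukha

Attach definiteness definite if- → ifkhukha.
Attach number dual ts- → tsifkhukha.
Attach case locative tsu- → tsutsifkhukha.
Apply vowel harmony: tsutsifkhukha → tsutsufkhukha.
Apply epenthesis: tsutsufkhukha → tsutsufukhukha.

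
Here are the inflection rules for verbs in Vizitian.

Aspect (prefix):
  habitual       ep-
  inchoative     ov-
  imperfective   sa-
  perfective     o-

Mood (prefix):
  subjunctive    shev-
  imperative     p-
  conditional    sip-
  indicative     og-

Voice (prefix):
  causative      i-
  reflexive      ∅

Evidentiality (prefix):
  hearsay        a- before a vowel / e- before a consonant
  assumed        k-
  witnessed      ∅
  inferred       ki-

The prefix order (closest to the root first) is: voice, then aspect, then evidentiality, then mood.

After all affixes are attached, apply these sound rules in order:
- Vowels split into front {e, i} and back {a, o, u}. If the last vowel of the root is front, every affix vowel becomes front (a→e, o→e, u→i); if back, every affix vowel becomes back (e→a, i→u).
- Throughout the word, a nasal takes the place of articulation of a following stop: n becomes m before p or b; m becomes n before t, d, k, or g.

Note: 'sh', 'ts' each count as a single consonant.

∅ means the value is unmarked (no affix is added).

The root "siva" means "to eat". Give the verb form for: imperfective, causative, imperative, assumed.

pksausiva

Attach voice causative i- → isiva.
Attach aspect imperfective sa- → saisiva.
Attach evidentiality assumed k- → ksaisiva.
Attach mood imperative p- → pksaisiva.
Apply vowel harmony: pksaisiva → pksausiva.
Nasal assimilation: no change.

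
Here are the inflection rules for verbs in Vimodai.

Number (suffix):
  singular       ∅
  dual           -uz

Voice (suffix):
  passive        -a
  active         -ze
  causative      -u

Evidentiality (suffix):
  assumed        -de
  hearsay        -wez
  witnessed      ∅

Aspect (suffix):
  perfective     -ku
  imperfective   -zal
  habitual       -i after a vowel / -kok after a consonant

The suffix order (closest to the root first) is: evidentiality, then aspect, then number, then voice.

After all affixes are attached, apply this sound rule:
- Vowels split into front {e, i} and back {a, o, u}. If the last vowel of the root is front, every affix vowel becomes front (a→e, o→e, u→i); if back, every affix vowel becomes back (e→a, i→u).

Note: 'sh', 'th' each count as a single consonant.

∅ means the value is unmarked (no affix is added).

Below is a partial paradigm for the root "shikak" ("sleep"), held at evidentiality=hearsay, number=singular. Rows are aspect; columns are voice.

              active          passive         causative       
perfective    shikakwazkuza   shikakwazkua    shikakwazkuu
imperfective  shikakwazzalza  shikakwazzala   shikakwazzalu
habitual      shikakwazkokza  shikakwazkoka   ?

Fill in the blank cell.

Attach evidentiality hearsay -wez → shikakwez.
Attach aspect habitual -kok (after consonant 'z') → shikakwezkok.
number = singular: zero marking, form stays shikakwezkok.
Attach voice causative -u → shikakwezkoku.
Apply vowel harmony: shikakwezkoku → shikakwazkoku.

shikakwazkoku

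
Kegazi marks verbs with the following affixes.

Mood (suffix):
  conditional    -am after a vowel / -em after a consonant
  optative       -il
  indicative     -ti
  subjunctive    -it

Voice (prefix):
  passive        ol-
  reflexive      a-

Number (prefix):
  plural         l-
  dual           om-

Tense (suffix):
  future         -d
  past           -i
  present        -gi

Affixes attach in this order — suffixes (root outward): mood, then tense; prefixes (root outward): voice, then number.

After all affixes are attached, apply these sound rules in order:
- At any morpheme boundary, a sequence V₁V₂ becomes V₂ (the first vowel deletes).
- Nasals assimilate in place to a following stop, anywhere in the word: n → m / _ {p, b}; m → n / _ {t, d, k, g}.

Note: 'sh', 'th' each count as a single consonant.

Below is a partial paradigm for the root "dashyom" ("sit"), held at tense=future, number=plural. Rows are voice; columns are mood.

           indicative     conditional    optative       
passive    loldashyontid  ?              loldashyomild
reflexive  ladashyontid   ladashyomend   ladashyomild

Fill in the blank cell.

Attach mood conditional -em (after consonant 'm') → dashyomem.
Attach voice passive ol- → oldashyomem.
Attach tense future -d → oldashyomemd.
Attach number plural l- → loldashyomemd.
Vowel deletion: no change.
Apply nasal assimilation: loldashyomemd → loldashyomend.

loldashyomend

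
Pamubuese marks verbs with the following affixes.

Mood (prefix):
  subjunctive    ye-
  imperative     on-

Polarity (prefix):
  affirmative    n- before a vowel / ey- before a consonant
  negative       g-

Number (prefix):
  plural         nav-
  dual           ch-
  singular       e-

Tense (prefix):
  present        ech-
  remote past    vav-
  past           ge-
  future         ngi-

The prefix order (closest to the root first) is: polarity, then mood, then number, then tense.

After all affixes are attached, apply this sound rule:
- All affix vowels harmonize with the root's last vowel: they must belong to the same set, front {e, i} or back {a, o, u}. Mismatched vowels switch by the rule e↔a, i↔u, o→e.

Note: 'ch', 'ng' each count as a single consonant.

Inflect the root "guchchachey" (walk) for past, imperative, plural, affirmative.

Attach polarity affirmative ey- (before consonant 'g') → eyguchchachey.
Attach mood imperative on- → oneyguchchachey.
Attach number plural nav- → navoneyguchchachey.
Attach tense past ge- → genavoneyguchchachey.
Apply vowel harmony: genavoneyguchchachey → geneveneyguchchachey.

geneveneyguchchachey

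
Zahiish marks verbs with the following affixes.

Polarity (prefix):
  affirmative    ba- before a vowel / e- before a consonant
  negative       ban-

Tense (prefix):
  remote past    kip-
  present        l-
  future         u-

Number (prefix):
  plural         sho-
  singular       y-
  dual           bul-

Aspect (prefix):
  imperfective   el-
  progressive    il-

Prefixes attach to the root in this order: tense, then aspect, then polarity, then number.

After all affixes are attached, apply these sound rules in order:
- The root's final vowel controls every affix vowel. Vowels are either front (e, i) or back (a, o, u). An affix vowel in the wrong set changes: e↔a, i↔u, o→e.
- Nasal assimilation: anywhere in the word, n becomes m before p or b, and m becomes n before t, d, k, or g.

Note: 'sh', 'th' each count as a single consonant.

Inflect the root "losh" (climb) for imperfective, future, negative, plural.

Attach tense future u- → ulosh.
Attach aspect imperfective el- → elulosh.
Attach polarity negative ban- → banelulosh.
Attach number plural sho- → shobanelulosh.
Apply vowel harmony: shobanelulosh → shobanalulosh.
Nasal assimilation: no change.

shobanalulosh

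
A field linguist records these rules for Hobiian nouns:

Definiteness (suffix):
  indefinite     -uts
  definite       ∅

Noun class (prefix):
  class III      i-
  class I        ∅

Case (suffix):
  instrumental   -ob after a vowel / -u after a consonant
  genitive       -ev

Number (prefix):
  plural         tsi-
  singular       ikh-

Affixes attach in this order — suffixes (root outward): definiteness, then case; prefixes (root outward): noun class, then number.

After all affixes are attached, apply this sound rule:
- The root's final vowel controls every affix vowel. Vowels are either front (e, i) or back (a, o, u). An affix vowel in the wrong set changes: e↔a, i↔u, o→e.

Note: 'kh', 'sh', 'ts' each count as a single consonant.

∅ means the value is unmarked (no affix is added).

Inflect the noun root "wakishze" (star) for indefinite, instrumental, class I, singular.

noun class = class I: zero marking, form stays wakishze.
Attach definiteness indefinite -uts → wakishzeuts.
Attach number singular ikh- → ikhwakishzeuts.
Attach case instrumental -u (after consonant 'ts') → ikhwakishzeutsu.
Apply vowel harmony: ikhwakishzeutsu → ikhwakishzeitsi.

ikhwakishzeitsi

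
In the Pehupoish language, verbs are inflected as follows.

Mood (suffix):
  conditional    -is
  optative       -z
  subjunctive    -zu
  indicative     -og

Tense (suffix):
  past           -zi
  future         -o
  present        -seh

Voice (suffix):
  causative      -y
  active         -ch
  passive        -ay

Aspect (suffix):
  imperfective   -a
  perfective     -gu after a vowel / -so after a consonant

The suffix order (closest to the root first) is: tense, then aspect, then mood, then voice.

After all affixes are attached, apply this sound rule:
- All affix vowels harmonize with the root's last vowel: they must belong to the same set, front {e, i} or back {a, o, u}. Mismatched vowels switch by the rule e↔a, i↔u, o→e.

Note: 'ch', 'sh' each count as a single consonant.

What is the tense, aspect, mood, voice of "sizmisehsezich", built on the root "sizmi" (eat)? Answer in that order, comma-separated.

Segment: sizmi-seh-so-zu-ch.
tense: -seh → present.
aspect: -gu/so → perfective.
mood: -zu → subjunctive.
voice: -ch → active.

present, perfective, subjunctive, active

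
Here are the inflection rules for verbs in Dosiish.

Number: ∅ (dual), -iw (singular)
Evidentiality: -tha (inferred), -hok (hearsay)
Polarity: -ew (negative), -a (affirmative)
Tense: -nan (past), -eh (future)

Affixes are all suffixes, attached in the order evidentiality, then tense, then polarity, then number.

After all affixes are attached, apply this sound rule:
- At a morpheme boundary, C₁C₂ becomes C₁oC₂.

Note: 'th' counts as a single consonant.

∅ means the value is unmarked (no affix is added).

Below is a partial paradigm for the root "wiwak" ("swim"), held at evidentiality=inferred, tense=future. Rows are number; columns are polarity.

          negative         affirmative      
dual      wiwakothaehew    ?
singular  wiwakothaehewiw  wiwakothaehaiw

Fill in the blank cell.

Attach evidentiality inferred -tha → wiwaktha.
Attach tense future -eh → wiwakthaeh.
Attach polarity affirmative -a → wiwakthaeha.
number = dual: zero marking, form stays wiwakthaeha.
Apply epenthesis: wiwakthaeha → wiwakothaeha.

wiwakothaeha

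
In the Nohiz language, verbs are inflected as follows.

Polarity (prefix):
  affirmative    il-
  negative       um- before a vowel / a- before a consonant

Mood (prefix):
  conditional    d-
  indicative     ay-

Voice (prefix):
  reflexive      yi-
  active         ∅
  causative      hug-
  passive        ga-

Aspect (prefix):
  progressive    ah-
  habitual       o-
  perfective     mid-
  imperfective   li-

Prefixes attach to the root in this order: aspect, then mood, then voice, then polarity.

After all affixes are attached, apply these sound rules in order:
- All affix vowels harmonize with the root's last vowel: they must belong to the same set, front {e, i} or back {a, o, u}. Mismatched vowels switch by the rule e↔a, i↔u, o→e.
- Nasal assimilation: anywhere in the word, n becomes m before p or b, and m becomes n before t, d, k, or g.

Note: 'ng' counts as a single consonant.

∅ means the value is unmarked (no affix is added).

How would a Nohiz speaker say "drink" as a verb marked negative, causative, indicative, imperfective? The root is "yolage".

Attach aspect imperfective li- → liyolage.
Attach mood indicative ay- → ayliyolage.
Attach voice causative hug- → hugayliyolage.
Attach polarity negative a- (before consonant 'h') → ahugayliyolage.
Apply vowel harmony: ahugayliyolage → ehigeyliyolage.
Nasal assimilation: no change.

ehigeyliyolage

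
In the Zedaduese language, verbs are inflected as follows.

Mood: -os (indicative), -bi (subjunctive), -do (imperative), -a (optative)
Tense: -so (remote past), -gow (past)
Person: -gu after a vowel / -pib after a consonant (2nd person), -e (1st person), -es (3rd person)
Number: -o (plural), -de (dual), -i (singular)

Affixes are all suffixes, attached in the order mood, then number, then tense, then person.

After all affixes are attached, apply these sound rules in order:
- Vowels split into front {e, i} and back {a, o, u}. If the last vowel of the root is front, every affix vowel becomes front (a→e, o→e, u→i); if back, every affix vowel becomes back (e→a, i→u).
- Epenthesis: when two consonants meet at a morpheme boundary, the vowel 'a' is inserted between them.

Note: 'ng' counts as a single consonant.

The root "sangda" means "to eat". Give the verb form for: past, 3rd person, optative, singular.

sangdaaugowas

Attach mood optative -a → sangdaa.
Attach number singular -i → sangdaai.
Attach tense past -gow → sangdaaigow.
Attach person 3rd person -es → sangdaaigowes.
Apply vowel harmony: sangdaaigowes → sangdaaugowas.
Epenthesis: no change.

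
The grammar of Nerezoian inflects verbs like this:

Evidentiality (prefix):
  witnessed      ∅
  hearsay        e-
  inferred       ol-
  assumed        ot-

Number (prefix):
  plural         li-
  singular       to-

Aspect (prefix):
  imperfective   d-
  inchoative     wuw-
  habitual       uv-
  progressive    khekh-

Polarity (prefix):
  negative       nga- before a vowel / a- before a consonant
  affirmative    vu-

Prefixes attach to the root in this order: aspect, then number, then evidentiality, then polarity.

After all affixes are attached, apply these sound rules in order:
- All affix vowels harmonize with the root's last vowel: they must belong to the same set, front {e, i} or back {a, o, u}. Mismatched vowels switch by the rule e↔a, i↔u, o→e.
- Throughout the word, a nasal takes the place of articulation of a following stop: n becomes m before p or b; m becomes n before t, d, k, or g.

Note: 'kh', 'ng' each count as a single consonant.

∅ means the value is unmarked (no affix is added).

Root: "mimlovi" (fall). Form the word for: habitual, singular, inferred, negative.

ngeelteivmimlovi

Attach aspect habitual uv- → uvmimlovi.
Attach number singular to- → touvmimlovi.
Attach evidentiality inferred ol- → oltouvmimlovi.
Attach polarity negative nga- (before vowel 'o') → ngaoltouvmimlovi.
Apply vowel harmony: ngaoltouvmimlovi → ngeelteivmimlovi.
Nasal assimilation: no change.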